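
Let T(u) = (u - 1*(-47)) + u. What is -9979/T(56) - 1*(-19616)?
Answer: 3108965/159 ≈ 19553.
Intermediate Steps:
T(u) = 47 + 2*u (T(u) = (u + 47) + u = (47 + u) + u = 47 + 2*u)
-9979/T(56) - 1*(-19616) = -9979/(47 + 2*56) - 1*(-19616) = -9979/(47 + 112) + 19616 = -9979/159 + 19616 = 3108965/159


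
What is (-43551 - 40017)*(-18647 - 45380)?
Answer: 5350608336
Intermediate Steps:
(-43551 - 40017)*(-18647 - 45380) = -83568*(-64027) = 5350608336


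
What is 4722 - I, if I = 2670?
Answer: 2052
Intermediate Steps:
4722 - I = 4722 - 1*2670 = 4722 - 2670 = 2052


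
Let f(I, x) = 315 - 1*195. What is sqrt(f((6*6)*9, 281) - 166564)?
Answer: 2*I*sqrt(41611) ≈ 407.98*I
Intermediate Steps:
f(I, x) = 120 (f(I, x) = 315 - 195 = 120)
sqrt(f((6*6)*9, 281) - 166564) = sqrt(120 - 166564) = sqrt(-166444) = 2*I*sqrt(41611)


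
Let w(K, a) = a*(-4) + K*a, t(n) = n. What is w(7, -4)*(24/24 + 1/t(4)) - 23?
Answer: -38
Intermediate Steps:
w(K, a) = -4*a + K*a
w(7, -4)*(24/24 + 1/t(4)) - 23 = (-4*(-4 + 7))*(24/24 + 1/4) - 23 = (-4*3)*(24*(1/24) + 1*(1/4)) - 23 = -12*(1 + 1/4) - 23 = -12*5/4 - 23 = -15 - 23 = -38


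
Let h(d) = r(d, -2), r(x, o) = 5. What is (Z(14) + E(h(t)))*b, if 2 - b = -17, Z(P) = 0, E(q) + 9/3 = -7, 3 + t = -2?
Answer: -190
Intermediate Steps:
t = -5 (t = -3 - 2 = -5)
h(d) = 5
E(q) = -10 (E(q) = -3 - 7 = -10)
b = 19 (b = 2 - 1*(-17) = 2 + 17 = 19)
(Z(14) + E(h(t)))*b = (0 - 10)*19 = -10*19 = -190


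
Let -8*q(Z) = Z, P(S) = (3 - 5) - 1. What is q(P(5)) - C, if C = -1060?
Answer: 8483/8 ≈ 1060.4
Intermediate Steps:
P(S) = -3 (P(S) = -2 - 1 = -3)
q(Z) = -Z/8
q(P(5)) - C = -1/8*(-3) - 1*(-1060) = 3/8 + 1060 = 8483/8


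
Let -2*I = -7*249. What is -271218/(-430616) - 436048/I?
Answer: -187532879081/375281844 ≈ -499.71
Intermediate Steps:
I = 1743/2 (I = -(-7)*249/2 = -1/2*(-1743) = 1743/2 ≈ 871.50)
-271218/(-430616) - 436048/I = -271218/(-430616) - 436048/1743/2 = -271218*(-1/430616) - 436048*2/1743 = 135609/215308 - 872096/1743 = -187532879081/375281844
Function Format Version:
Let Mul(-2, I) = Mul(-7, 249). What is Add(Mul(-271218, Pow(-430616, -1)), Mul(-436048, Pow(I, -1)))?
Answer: Rational(-187532879081, 375281844) ≈ -499.71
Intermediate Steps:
I = Rational(1743, 2) (I = Mul(Rational(-1, 2), Mul(-7, 249)) = Mul(Rational(-1, 2), -1743) = Rational(1743, 2) ≈ 871.50)
Add(Mul(-271218, Pow(-430616, -1)), Mul(-436048, Pow(I, -1))) = Add(Mul(-271218, Pow(-430616, -1)), Mul(-436048, Pow(Rational(1743, 2), -1))) = Add(Mul(-271218, Rational(-1, 430616)), Mul(-436048, Rational(2, 1743))) = Add(Rational(135609, 215308), Rational(-872096, 1743)) = Rational(-187532879081, 375281844)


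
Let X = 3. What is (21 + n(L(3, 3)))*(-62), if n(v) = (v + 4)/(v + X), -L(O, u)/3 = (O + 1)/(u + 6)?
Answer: -7006/5 ≈ -1401.2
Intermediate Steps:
L(O, u) = -3*(1 + O)/(6 + u) (L(O, u) = -3*(O + 1)/(u + 6) = -3*(1 + O)/(6 + u))
n(v) = (4 + v)/(3 + v) (n(v) = (v + 4)/(v + 3) = (4 + v)/(3 + v))
(21 + n(L(3, 3)))*(-62) = (21 + (4 + 3*(-1 - 1*3)/(6 + 3))/(3 + 3*(-1 - 1*3)/(6 + 3)))*(-62) = (21 + (4 + 3*(-1 - 3)/9)/(3 + 3*(-1 - 3)/9))*(-62) = (21 + (4 + 3*(1/9)*(-4))/(3 + 3*(1/9)*(-4)))*(-62) = (21 + (4 - 4/3)/(3 - 4/3))*(-62) = (21 + (8/3)/(5/3))*(-62) = (21 + (3/5)*(8/3))*(-62) = (21 + 8/5)*(-62) = (113/5)*(-62) = -7006/5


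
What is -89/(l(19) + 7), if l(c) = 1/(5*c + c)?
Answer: -10146/799 ≈ -12.698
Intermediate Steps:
l(c) = 1/(6*c)
-89/(l(19) + 7) = -89/((1/6)/19 + 7) = -89/((1/6)*(1/19) + 7) = -89/(1/114 + 7) = -89/799/114 = -89*114/799 = -10146/799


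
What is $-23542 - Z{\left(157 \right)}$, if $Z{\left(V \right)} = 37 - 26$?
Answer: $-23553$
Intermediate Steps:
$Z{\left(V \right)} = 11$
$-23542 - Z{\left(157 \right)} = -23542 - 11 = -23553$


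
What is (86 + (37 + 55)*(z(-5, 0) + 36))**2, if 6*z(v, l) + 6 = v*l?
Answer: 10929636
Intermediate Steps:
z(v, l) = -1 + l*v/6 (z(v, l) = -1 + (v*l)/6 = -1 + (l*v)/6 = -1 + l*v/6)
(86 + (37 + 55)*(z(-5, 0) + 36))**2 = (86 + (37 + 55)*((-1 + (1/6)*0*(-5)) + 36))**2 = (86 + 92*((-1 + 0) + 36))**2 = (86 + 92*(-1 + 36))**2 = (86 + 92*35)**2 = (86 + 3220)**2 = 3306**2 = 10929636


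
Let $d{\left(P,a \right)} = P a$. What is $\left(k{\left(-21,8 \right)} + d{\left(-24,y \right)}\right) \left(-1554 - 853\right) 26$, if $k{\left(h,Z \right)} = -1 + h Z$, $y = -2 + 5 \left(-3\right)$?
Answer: $-14957098$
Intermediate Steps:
$y = -17$ ($y = -2 - 15 = -17$)
$k{\left(h,Z \right)} = -1 + Z h$
$\left(k{\left(-21,8 \right)} + d{\left(-24,y \right)}\right) \left(-1554 - 853\right) 26 = \left(\left(-1 + 8 \left(-21\right)\right) - -408\right) \left(-1554 - 853\right) 26 = \left(\left(-1 - 168\right) + 408\right) \left(-2407\right) 26 = \left(-169 + 408\right) \left(-2407\right) 26 = 239 \left(-2407\right) 26 = \left(-575273\right) 26 = -14957098$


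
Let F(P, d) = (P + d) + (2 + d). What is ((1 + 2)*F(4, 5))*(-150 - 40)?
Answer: -9120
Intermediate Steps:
F(P, d) = 2 + P + 2*d
((1 + 2)*F(4, 5))*(-150 - 40) = ((1 + 2)*(2 + 4 + 2*5))*(-150 - 40) = (3*(2 + 4 + 10))*(-190) = (3*16)*(-190) = 48*(-190) = -9120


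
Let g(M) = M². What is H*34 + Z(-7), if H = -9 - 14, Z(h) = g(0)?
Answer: -782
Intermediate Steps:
Z(h) = 0 (Z(h) = 0² = 0)
H = -23
H*34 + Z(-7) = -23*34 + 0 = -782 + 0 = -782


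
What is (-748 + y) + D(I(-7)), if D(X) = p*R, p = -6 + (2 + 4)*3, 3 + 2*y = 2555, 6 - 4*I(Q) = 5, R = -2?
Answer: 504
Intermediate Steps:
I(Q) = ¼ (I(Q) = 3/2 - ¼*5 = 3/2 - 5/4 = ¼)
y = 1276 (y = -3/2 + (½)*2555 = -3/2 + 2555/2 = 1276)
p = 12 (p = -6 + 6*3 = -6 + 18 = 12)
D(X) = -24 (D(X) = 12*(-2) = -24)
(-748 + y) + D(I(-7)) = (-748 + 1276) - 24 = 528 - 24 = 504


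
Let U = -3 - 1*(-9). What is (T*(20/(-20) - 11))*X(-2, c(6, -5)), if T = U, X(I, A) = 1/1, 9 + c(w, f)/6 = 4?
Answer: -72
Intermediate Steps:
c(w, f) = -30 (c(w, f) = -54 + 6*4 = -54 + 24 = -30)
X(I, A) = 1
U = 6 (U = -3 + 9 = 6)
T = 6
(T*(20/(-20) - 11))*X(-2, c(6, -5)) = (6*(20/(-20) - 11))*1 = (6*(20*(-1/20) - 11))*1 = (6*(-1 - 11))*1 = (6*(-12))*1 = -72*1 = -72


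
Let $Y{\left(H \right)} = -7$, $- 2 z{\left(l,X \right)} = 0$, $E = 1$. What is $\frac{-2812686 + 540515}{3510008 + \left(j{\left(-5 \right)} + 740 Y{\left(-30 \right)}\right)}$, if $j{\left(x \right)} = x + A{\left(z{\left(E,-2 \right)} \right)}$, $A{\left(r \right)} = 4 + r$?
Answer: $- \frac{2272171}{3504827} \approx -0.6483$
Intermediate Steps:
$z{\left(l,X \right)} = 0$ ($z{\left(l,X \right)} = \left(- \frac{1}{2}\right) 0 = 0$)
$j{\left(x \right)} = 4 + x$ ($j{\left(x \right)} = x + \left(4 + 0\right) = x + 4 = 4 + x$)
$\frac{-2812686 + 540515}{3510008 + \left(j{\left(-5 \right)} + 740 Y{\left(-30 \right)}\right)} = \frac{-2812686 + 540515}{3510008 + \left(\left(4 - 5\right) + 740 \left(-7\right)\right)} = - \frac{2272171}{3510008 - 5181} = - \frac{2272171}{3504827}$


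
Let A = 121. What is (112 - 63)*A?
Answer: 5929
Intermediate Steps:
(112 - 63)*A = (112 - 63)*121 = 49*121 = 5929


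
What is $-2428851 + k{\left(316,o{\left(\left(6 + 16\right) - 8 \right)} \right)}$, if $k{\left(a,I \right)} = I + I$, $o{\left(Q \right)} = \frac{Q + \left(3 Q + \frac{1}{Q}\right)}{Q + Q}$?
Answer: $- \frac{476054011}{196} \approx -2.4288 \cdot 10^{6}$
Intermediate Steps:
$o{\left(Q \right)} = \frac{\frac{1}{Q} + 4 Q}{2 Q}$ ($o{\left(Q \right)} = \frac{Q + \left(\frac{1}{Q} + 3 Q\right)}{2 Q} = \left(\frac{1}{Q} + 4 Q\right) \frac{1}{2 Q} = \frac{\frac{1}{Q} + 4 Q}{2 Q}$)
$k{\left(a,I \right)} = 2 I$
$-2428851 + k{\left(316,o{\left(\left(6 + 16\right) - 8 \right)} \right)} = -2428851 + 2 \left(2 + \frac{1}{2 \left(\left(6 + 16\right) - 8\right)^{2}}\right) = -2428851 + 2 \left(2 + \frac{1}{2 \left(22 - 8\right)^{2}}\right) = -2428851 + 2 \left(2 + \frac{1}{2 \cdot 196}\right) = -2428851 + 2 \left(2 + \frac{1}{2} \cdot \frac{1}{196}\right) = -2428851 + 2 \left(2 + \frac{1}{392}\right) = -2428851 + 2 \cdot \frac{785}{392} = -2428851 + \frac{785}{196} = - \frac{476054011}{196}$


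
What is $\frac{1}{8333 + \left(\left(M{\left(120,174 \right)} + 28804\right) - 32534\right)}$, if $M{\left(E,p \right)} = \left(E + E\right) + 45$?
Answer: $\frac{1}{4888} \approx 0.00020458$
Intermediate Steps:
$M{\left(E,p \right)} = 45 + 2 E$ ($M{\left(E,p \right)} = 2 E + 45 = 45 + 2 E$)
$\frac{1}{8333 + \left(\left(M{\left(120,174 \right)} + 28804\right) - 32534\right)} = \frac{1}{8333 + \left(\left(\left(45 + 2 \cdot 120\right) + 28804\right) - 32534\right)} = \frac{1}{8333 + \left(\left(\left(45 + 240\right) + 28804\right) - 32534\right)} = \frac{1}{8333 + \left(\left(285 + 28804\right) - 32534\right)} = \frac{1}{8333 + \left(29089 - 32534\right)} = \frac{1}{8333 - 3445} = \frac{1}{4888}$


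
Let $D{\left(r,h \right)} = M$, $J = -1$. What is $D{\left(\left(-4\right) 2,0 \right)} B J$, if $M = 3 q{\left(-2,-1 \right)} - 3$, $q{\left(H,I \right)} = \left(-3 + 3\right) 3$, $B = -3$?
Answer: $-9$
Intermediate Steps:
$q{\left(H,I \right)} = 0$ ($q{\left(H,I \right)} = 0 \cdot 3 = 0$)
$M = -3$ ($M = 3 \cdot 0 - 3 = 0 - 3 = -3$)
$D{\left(r,h \right)} = -3$
$D{\left(\left(-4\right) 2,0 \right)} B J = \left(-3\right) \left(-3\right) \left(-1\right) = 9 \left(-1\right) = -9$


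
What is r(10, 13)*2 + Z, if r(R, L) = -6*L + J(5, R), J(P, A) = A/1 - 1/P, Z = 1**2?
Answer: -677/5 ≈ -135.40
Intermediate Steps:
Z = 1
J(P, A) = A - 1/P (J(P, A) = A*1 - 1/P = A - 1/P)
r(R, L) = -1/5 + R - 6*L (r(R, L) = -6*L + (R - 1/5) = -6*L + (-1/5 + R) = -1/5 + R - 6*L)
r(10, 13)*2 + Z = (-1/5 + 10 - 6*13)*2 + 1 = (-1/5 + 10 - 78)*2 + 1 = -341/5*2 + 1 = -682/5 + 1 = -677/5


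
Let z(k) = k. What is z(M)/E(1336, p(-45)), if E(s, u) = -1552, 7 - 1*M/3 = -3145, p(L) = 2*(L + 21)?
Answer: -591/97 ≈ -6.0928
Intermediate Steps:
p(L) = 42 + 2*L (p(L) = 2*(21 + L) = 42 + 2*L)
M = 9456 (M = 21 - 3*(-3145) = 21 + 9435 = 9456)
z(M)/E(1336, p(-45)) = 9456/(-1552) = 9456*(-1/1552) = -591/97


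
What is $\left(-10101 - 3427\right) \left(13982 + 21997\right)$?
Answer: $-486723912$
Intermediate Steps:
$\left(-10101 - 3427\right) \left(13982 + 21997\right) = \left(-13528\right) 35979 = -486723912$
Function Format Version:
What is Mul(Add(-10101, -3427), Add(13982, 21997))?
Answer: -486723912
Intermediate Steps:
Mul(Add(-10101, -3427), Add(13982, 21997)) = Mul(-13528, 35979) = -486723912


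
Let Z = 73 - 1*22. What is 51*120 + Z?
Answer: 6171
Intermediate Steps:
Z = 51 (Z = 73 - 22 = 51)
51*120 + Z = 51*120 + 51 = 6120 + 51 = 6171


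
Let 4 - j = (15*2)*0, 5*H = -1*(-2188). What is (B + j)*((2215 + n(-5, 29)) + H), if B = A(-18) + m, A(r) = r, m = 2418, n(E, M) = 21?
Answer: 32136672/5 ≈ 6.4273e+6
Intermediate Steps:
H = 2188/5 (H = (-1*(-2188))/5 = (⅕)*2188 = 2188/5 ≈ 437.60)
j = 4 (j = 4 - 15*2*0 = 4 - 30*0 = 4 - 1*0 = 4 + 0 = 4)
B = 2400 (B = -18 + 2418 = 2400)
(B + j)*((2215 + n(-5, 29)) + H) = (2400 + 4)*((2215 + 21) + 2188/5) = 2404*(2236 + 2188/5) = 2404*(13368/5) = 32136672/5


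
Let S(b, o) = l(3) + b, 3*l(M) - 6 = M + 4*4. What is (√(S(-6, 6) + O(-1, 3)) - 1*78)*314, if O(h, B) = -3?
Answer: -24492 + 314*I*√6/3 ≈ -24492.0 + 256.38*I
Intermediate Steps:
l(M) = 22/3 + M/3 (l(M) = 2 + (M + 4*4)/3 = 2 + (M + 16)/3 = 2 + (16 + M)/3 = 2 + (16/3 + M/3) = 22/3 + M/3)
S(b, o) = 25/3 + b (S(b, o) = (22/3 + (⅓)*3) + b = (22/3 + 1) + b = 25/3 + b)
(√(S(-6, 6) + O(-1, 3)) - 1*78)*314 = (√((25/3 - 6) - 3) - 1*78)*314 = (√(7/3 - 3) - 78)*314 = (√(-⅔) - 78)*314 = (I*√6/3 - 78)*314 = (-78 + I*√6/3)*314 = -24492 + 314*I*√6/3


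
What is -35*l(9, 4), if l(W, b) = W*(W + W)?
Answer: -5670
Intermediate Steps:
l(W, b) = 2*W² (l(W, b) = W*(2*W) = 2*W²)
-35*l(9, 4) = -70*9² = -70*81 = -35*162 = -5670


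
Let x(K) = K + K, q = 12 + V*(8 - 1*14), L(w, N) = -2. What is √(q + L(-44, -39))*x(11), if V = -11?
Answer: 44*√19 ≈ 191.79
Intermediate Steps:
q = 78 (q = 12 - 11*(8 - 1*14) = 12 - 11*(8 - 14) = 12 - 11*(-6) = 12 + 66 = 78)
x(K) = 2*K
√(q + L(-44, -39))*x(11) = √(78 - 2)*(2*11) = √76*22 = (2*√19)*22 = 44*√19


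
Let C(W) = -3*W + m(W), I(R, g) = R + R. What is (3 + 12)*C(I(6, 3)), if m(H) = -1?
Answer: -555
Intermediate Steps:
I(R, g) = 2*R
C(W) = -1 - 3*W (C(W) = -3*W - 1 = -1 - 3*W)
(3 + 12)*C(I(6, 3)) = (3 + 12)*(-1 - 6*6) = 15*(-1 - 3*12) = 15*(-1 - 36) = 15*(-37) = -555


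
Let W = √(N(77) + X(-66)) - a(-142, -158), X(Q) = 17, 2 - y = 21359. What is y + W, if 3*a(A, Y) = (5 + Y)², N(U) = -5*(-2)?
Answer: -29160 + 3*√3 ≈ -29155.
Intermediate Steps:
y = -21357 (y = 2 - 1*21359 = 2 - 21359 = -21357)
N(U) = 10
a(A, Y) = (5 + Y)²/3
W = -7803 + 3*√3 (W = √(10 + 17) - (5 - 158)²/3 = √27 - (-153)²/3 = 3*√3 - 23409/3 = 3*√3 - 1*7803 = 3*√3 - 7803 = -7803 + 3*√3 ≈ -7797.8)
y + W = -21357 + (-7803 + 3*√3) = -29160 + 3*√3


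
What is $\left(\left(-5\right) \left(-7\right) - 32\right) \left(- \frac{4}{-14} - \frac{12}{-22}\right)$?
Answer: $\frac{192}{77} \approx 2.4935$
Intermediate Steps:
$\left(\left(-5\right) \left(-7\right) - 32\right) \left(- \frac{4}{-14} - \frac{12}{-22}\right) = \left(35 - 32\right) \left(\left(-4\right) \left(- \frac{1}{14}\right) - - \frac{6}{11}\right) = 3 \left(\frac{2}{7} + \frac{6}{11}\right) = 3 \cdot \frac{64}{77} = \frac{192}{77}$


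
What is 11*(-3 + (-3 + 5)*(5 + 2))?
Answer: 121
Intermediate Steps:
11*(-3 + (-3 + 5)*(5 + 2)) = 11*(-3 + 2*7) = 11*(-3 + 14) = 11*11 = 121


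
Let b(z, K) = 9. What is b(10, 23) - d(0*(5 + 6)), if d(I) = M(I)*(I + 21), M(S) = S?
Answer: 9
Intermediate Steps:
d(I) = I*(21 + I) (d(I) = I*(I + 21) = I*(21 + I))
b(10, 23) - d(0*(5 + 6)) = 9 - 0*(5 + 6)*(21 + 0*(5 + 6)) = 9 - 0*11*(21 + 0*11) = 9 - 0*(21 + 0) = 9 - 0*21 = 9 - 1*0 = 9 + 0 = 9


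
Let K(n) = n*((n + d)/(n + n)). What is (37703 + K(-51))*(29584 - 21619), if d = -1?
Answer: 300097305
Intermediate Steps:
K(n) = -½ + n/2 (K(n) = n*((n - 1)/(n + n)) = n*((-1 + n)/((2*n))) = n*((-1 + n)*(1/(2*n))) = n*((-1 + n)/(2*n)) = -½ + n/2)
(37703 + K(-51))*(29584 - 21619) = (37703 + (-½ + (½)*(-51)))*(29584 - 21619) = (37703 + (-½ - 51/2))*7965 = (37703 - 26)*7965 = 37677*7965 = 300097305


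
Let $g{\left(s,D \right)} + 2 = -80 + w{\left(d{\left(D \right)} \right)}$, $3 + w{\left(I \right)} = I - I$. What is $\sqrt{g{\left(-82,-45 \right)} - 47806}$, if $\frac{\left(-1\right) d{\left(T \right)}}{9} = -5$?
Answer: $i \sqrt{47891} \approx 218.84 i$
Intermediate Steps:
$d{\left(T \right)} = 45$ ($d{\left(T \right)} = \left(-9\right) \left(-5\right) = 45$)
$w{\left(I \right)} = -3$ ($w{\left(I \right)} = -3 + \left(I - I\right) = -3 + 0 = -3$)
$g{\left(s,D \right)} = -85$ ($g{\left(s,D \right)} = -2 - 83 = -85$)
$\sqrt{g{\left(-82,-45 \right)} - 47806} = \sqrt{-85 - 47806} = \sqrt{-47891} = i \sqrt{47891}$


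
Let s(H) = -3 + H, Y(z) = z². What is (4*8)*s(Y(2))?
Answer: 32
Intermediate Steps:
(4*8)*s(Y(2)) = (4*8)*(-3 + 2²) = 32*(-3 + 4) = 32*1 = 32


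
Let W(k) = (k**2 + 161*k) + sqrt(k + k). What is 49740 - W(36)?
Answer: 42648 - 6*sqrt(2) ≈ 42640.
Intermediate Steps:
W(k) = k**2 + 161*k + sqrt(2)*sqrt(k) (W(k) = (k**2 + 161*k) + sqrt(2*k) = (k**2 + 161*k) + sqrt(2)*sqrt(k) = k**2 + 161*k + sqrt(2)*sqrt(k))
49740 - W(36) = 49740 - (36**2 + 161*36 + sqrt(2)*sqrt(36)) = 49740 - (1296 + 5796 + sqrt(2)*6) = 49740 - (1296 + 5796 + 6*sqrt(2)) = 49740 - (7092 + 6*sqrt(2)) = 49740 + (-7092 - 6*sqrt(2)) = 42648 - 6*sqrt(2)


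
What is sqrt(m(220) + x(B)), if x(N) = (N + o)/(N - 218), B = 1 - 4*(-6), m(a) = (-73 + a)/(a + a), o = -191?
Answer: sqrt(2152955530)/42460 ≈ 1.0928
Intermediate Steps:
m(a) = (-73 + a)/(2*a) (m(a) = (-73 + a)/((2*a)) = (-73 + a)*(1/(2*a)) = (-73 + a)/(2*a))
B = 25 (B = 1 + 24 = 25)
x(N) = (-191 + N)/(-218 + N) (x(N) = (N - 191)/(N - 218) = (-191 + N)/(-218 + N))
sqrt(m(220) + x(B)) = sqrt((1/2)*(-73 + 220)/220 + (-191 + 25)/(-218 + 25)) = sqrt((1/2)*(1/220)*147 - 166/(-193)) = sqrt(147/440 - 1/193*(-166)) = sqrt(147/440 + 166/193) = sqrt(101411/84920) = sqrt(2152955530)/42460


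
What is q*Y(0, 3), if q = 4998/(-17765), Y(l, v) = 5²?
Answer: -1470/209 ≈ -7.0335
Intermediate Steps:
Y(l, v) = 25
q = -294/1045 (q = 4998*(-1/17765) = -294/1045 ≈ -0.28134)
q*Y(0, 3) = -294/1045*25 = -1470/209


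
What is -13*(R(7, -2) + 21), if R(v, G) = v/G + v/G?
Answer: -182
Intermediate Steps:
R(v, G) = 2*v/G
-13*(R(7, -2) + 21) = -13*(2*7/(-2) + 21) = -13*(2*7*(-1/2) + 21) = -13*(-7 + 21) = -13*14 = -182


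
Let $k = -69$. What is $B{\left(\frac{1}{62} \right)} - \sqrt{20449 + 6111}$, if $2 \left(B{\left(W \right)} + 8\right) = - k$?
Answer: $\frac{53}{2} - 8 \sqrt{415} \approx -136.47$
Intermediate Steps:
$B{\left(W \right)} = \frac{53}{2}$ ($B{\left(W \right)} = -8 + \frac{\left(-1\right) \left(-69\right)}{2} = -8 + \frac{1}{2} \cdot 69 = -8 + \frac{69}{2} = \frac{53}{2}$)
$B{\left(\frac{1}{62} \right)} - \sqrt{20449 + 6111} = \frac{53}{2} - \sqrt{20449 + 6111} = \frac{53}{2} - \sqrt{26560} = \frac{53}{2} - 8 \sqrt{415}$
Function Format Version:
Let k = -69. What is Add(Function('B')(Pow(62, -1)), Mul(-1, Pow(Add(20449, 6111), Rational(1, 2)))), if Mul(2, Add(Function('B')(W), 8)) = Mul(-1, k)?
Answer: Add(Rational(53, 2), Mul(-8, Pow(415, Rational(1, 2)))) ≈ -136.47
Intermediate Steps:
Function('B')(W) = Rational(53, 2) (Function('B')(W) = Add(-8, Mul(Rational(1, 2), Mul(-1, -69))) = Add(-8, Mul(Rational(1, 2), 69)) = Add(-8, Rational(69, 2)) = Rational(53, 2))
Add(Function('B')(Pow(62, -1)), Mul(-1, Pow(Add(20449, 6111), Rational(1, 2)))) = Add(Rational(53, 2), Mul(-1, Pow(Add(20449, 6111), Rational(1, 2)))) = Add(Rational(53, 2), Mul(-1, Pow(26560, Rational(1, 2)))) = Add(Rational(53, 2), Mul(-1, Mul(8, Pow(415, Rational(1, 2))))) = Add(Rational(53, 2), Mul(-8, Pow(415, Rational(1, 2))))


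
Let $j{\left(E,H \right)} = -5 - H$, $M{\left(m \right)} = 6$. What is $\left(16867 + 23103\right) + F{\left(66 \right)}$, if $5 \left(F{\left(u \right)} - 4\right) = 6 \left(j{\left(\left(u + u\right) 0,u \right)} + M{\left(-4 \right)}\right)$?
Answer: $39896$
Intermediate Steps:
$F{\left(u \right)} = \frac{26}{5} - \frac{6 u}{5}$ ($F{\left(u \right)} = 4 + \frac{6 \left(\left(-5 - u\right) + 6\right)}{5} = 4 + \frac{6 \left(1 - u\right)}{5} = 4 + \frac{6 - 6 u}{5} = 4 - \left(- \frac{6}{5} + \frac{6 u}{5}\right) = \frac{26}{5} - \frac{6 u}{5}$)
$\left(16867 + 23103\right) + F{\left(66 \right)} = \left(16867 + 23103\right) + \left(\frac{26}{5} - \frac{396}{5}\right) = 39970 + \left(\frac{26}{5} - \frac{396}{5}\right) = 39970 - 74 = 39896$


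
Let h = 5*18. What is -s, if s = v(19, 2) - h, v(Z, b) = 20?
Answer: 70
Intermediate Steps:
h = 90
s = -70 (s = 20 - 1*90 = 20 - 90 = -70)
-s = -1*(-70) = 70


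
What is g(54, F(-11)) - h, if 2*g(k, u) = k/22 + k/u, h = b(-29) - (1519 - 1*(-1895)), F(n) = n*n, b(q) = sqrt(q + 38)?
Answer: 825813/242 ≈ 3412.4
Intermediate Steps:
b(q) = sqrt(38 + q)
F(n) = n**2
h = -3411 (h = sqrt(38 - 29) - (1519 - 1*(-1895)) = sqrt(9) - (1519 + 1895) = 3 - 1*3414 = 3 - 3414 = -3411)
g(k, u) = k/44 + k/(2*u) (g(k, u) = (k/22 + k/u)/2 = k/44 + k/(2*u))
g(54, F(-11)) - h = (1/44)*54*(22 + (-11)**2)/(-11)**2 - 1*(-3411) = (1/44)*54*(22 + 121)/121 + 3411 = (1/44)*54*(1/121)*143 + 3411 = 351/242 + 3411 = 825813/242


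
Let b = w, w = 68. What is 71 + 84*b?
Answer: 5783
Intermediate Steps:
b = 68
71 + 84*b = 71 + 84*68 = 71 + 5712 = 5783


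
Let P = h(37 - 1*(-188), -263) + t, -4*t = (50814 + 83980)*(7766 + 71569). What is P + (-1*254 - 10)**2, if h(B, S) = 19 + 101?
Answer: -5346801363/2 ≈ -2.6734e+9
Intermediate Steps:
h(B, S) = 120
t = -5346940995/2 (t = -(50814 + 83980)*(7766 + 71569)/4 = -67397*79335/2 = -1/4*10693881990 = -5346940995/2 ≈ -2.6735e+9)
P = -5346940755/2 (P = 120 - 5346940995/2 = -5346940755/2 ≈ -2.6735e+9)
P + (-1*254 - 10)**2 = -5346940755/2 + (-1*254 - 10)**2 = -5346940755/2 + (-254 - 10)**2 = -5346940755/2 + (-264)**2 = -5346940755/2 + 69696 = -5346801363/2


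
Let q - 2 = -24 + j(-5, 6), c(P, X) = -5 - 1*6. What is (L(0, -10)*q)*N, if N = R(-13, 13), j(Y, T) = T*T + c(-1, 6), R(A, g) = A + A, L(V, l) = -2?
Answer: 156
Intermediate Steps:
c(P, X) = -11 (c(P, X) = -5 - 6 = -11)
R(A, g) = 2*A
j(Y, T) = -11 + T² (j(Y, T) = T*T - 11 = T² - 11 = -11 + T²)
N = -26 (N = 2*(-13) = -26)
q = 3 (q = 2 + (-24 + (-11 + 6²)) = 2 + (-24 + (-11 + 36)) = 2 + (-24 + 25) = 2 + 1 = 3)
(L(0, -10)*q)*N = -2*3*(-26) = -6*(-26) = 156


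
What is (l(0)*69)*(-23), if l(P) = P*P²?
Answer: 0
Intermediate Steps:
l(P) = P³
(l(0)*69)*(-23) = (0³*69)*(-23) = (0*69)*(-23) = 0*(-23) = 0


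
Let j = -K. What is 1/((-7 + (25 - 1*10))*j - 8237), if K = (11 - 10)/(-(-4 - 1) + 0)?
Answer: -5/41193 ≈ -0.00012138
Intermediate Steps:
K = ⅕ (K = 1/(-1*(-5) + 0) = 1/(5 + 0) = 1/5 = 1*(⅕) = ⅕ ≈ 0.20000)
j = -⅕ (j = -1*⅕ = -⅕ ≈ -0.20000)
1/((-7 + (25 - 1*10))*j - 8237) = 1/((-7 + (25 - 1*10))*(-⅕) - 8237) = 1/((-7 + (25 - 10))*(-⅕) - 8237) = 1/((-7 + 15)*(-⅕) - 8237) = 1/(8*(-⅕) - 8237) = 1/(-8/5 - 8237) = 1/(-41193/5) = -5/41193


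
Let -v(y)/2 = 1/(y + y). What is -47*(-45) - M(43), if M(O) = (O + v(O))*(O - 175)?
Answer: 334881/43 ≈ 7787.9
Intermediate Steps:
v(y) = -1/y (v(y) = -2/(y + y) = -2*1/(2*y) = -1/y)
M(O) = (-175 + O)*(O - 1/O) (M(O) = (O - 1/O)*(O - 175) = (O - 1/O)*(-175 + O) = (-175 + O)*(O - 1/O))
-47*(-45) - M(43) = -47*(-45) - (-1 + 43² - 175*43 + 175/43) = 2115 - (-1 + 1849 - 7525 + 175*(1/43)) = 2115 - (-1 + 1849 - 7525 + 175/43) = 2115 - 1*(-243936/43) = 2115 + 243936/43 = 334881/43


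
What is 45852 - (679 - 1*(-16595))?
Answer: 28578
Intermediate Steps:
45852 - (679 - 1*(-16595)) = 45852 - (679 + 16595) = 45852 - 1*17274 = 45852 - 17274 = 28578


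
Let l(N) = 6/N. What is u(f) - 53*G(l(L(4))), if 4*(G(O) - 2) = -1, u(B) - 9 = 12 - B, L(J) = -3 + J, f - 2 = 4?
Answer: -311/4 ≈ -77.750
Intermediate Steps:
f = 6 (f = 2 + 4 = 6)
u(B) = 21 - B (u(B) = 9 + (12 - B) = 21 - B)
G(O) = 7/4 (G(O) = 2 + (¼)*(-1) = 2 - ¼ = 7/4)
u(f) - 53*G(l(L(4))) = (21 - 1*6) - 53*7/4 = (21 - 6) - 371/4 = 15 - 371/4 = -311/4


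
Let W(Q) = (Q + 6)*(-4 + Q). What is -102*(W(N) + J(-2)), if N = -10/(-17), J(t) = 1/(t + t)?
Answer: 78819/34 ≈ 2318.2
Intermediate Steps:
J(t) = 1/(2*t)
N = 10/17 (N = -10*(-1/17) = 10/17 ≈ 0.58823)
W(Q) = (-4 + Q)*(6 + Q) (W(Q) = (6 + Q)*(-4 + Q) = (-4 + Q)*(6 + Q))
-102*(W(N) + J(-2)) = -102*((-24 + (10/17)**2 + 2*(10/17)) + (1/2)/(-2)) = -102*((-24 + 100/289 + 20/17) + (1/2)*(-1/2)) = -102*(-6496/289 - 1/4) = -102*(-26273/1156) = 78819/34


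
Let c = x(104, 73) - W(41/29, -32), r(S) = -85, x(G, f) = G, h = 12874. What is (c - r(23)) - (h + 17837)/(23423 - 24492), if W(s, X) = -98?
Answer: 337514/1069 ≈ 315.73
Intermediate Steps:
c = 202 (c = 104 - 1*(-98) = 104 + 98 = 202)
(c - r(23)) - (h + 17837)/(23423 - 24492) = (202 - 1*(-85)) - (12874 + 17837)/(23423 - 24492) = (202 + 85) - 30711/(-1069) = 287 - 30711*(-1)/1069 = 287 - 1*(-30711/1069) = 287 + 30711/1069 = 337514/1069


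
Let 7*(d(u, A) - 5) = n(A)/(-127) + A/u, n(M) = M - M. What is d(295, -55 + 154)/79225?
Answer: 10424/163599625 ≈ 6.3717e-5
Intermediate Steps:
n(M) = 0
d(u, A) = 5 + A/(7*u) (d(u, A) = 5 + (0/(-127) + A/u)/7 = 5 + (0*(-1/127) + A/u)/7 = 5 + (0 + A/u)/7 = 5 + (A/u)/7 = 5 + A/(7*u))
d(295, -55 + 154)/79225 = (5 + (⅐)*(-55 + 154)/295)/79225 = (5 + (⅐)*99*(1/295))*(1/79225) = (5 + 99/2065)*(1/79225) = (10424/2065)*(1/79225) = 10424/163599625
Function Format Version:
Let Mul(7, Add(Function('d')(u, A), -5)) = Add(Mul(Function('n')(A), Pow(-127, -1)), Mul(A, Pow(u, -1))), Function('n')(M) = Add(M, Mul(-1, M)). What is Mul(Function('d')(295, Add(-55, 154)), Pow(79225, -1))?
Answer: Rational(10424, 163599625) ≈ 6.3717e-5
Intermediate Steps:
Function('n')(M) = 0
Function('d')(u, A) = Add(5, Mul(Rational(1, 7), A, Pow(u, -1))) (Function('d')(u, A) = Add(5, Mul(Rational(1, 7), Add(Mul(0, Pow(-127, -1)), Mul(A, Pow(u, -1))))) = Add(5, Mul(Rational(1, 7), Add(Mul(0, Rational(-1, 127)), Mul(A, Pow(u, -1))))) = Add(5, Mul(Rational(1, 7), Add(0, Mul(A, Pow(u, -1))))) = Add(5, Mul(Rational(1, 7), Mul(A, Pow(u, -1)))) = Add(5, Mul(Rational(1, 7), A, Pow(u, -1))))
Mul(Function('d')(295, Add(-55, 154)), Pow(79225, -1)) = Mul(Add(5, Mul(Rational(1, 7), Add(-55, 154), Pow(295, -1))), Pow(79225, -1)) = Mul(Add(5, Mul(Rational(1, 7), 99, Rational(1, 295))), Rational(1, 79225)) = Mul(Add(5, Rational(99, 2065)), Rational(1, 79225)) = Mul(Rational(10424, 2065), Rational(1, 79225)) = Rational(10424, 163599625)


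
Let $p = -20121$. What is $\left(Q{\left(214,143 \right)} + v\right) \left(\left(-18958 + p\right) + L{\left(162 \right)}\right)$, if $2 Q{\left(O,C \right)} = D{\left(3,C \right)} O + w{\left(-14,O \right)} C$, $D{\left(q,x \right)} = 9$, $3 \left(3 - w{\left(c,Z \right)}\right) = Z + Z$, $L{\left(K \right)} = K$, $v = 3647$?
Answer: $\frac{1255345669}{6} \approx 2.0922 \cdot 10^{8}$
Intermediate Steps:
$w{\left(c,Z \right)} = 3 - \frac{2 Z}{3}$ ($w{\left(c,Z \right)} = 3 - \frac{Z + Z}{3} = 3 - \frac{2 Z}{3}$)
$Q{\left(O,C \right)} = \frac{9 O}{2} + \frac{C \left(3 - \frac{2 O}{3}\right)}{2}$ ($Q{\left(O,C \right)} = \frac{9 O + \left(3 - \frac{2 O}{3}\right) C}{2} = \frac{9 O + C \left(3 - \frac{2 O}{3}\right)}{2} = \frac{9 O}{2} + \frac{C \left(3 - \frac{2 O}{3}\right)}{2}$)
$\left(Q{\left(214,143 \right)} + v\right) \left(\left(-18958 + p\right) + L{\left(162 \right)}\right) = \left(\left(\frac{9}{2} \cdot 214 - \frac{143 \left(-9 + 2 \cdot 214\right)}{6}\right) + 3647\right) \left(\left(-18958 - 20121\right) + 162\right) = \left(\left(963 - \frac{143 \left(-9 + 428\right)}{6}\right) + 3647\right) \left(-39079 + 162\right) = \left(\left(963 - \frac{143}{6} \cdot 419\right) + 3647\right) \left(-38917\right) = \left(\left(963 - \frac{59917}{6}\right) + 3647\right) \left(-38917\right) = \left(- \frac{54139}{6} + 3647\right) \left(-38917\right) = \left(- \frac{32257}{6}\right) \left(-38917\right) = \frac{1255345669}{6}$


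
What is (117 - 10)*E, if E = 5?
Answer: 535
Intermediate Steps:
(117 - 10)*E = (117 - 10)*5 = 107*5 = 535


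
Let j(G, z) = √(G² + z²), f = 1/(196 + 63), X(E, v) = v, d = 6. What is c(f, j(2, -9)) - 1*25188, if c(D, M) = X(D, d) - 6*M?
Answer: -25182 - 6*√85 ≈ -25237.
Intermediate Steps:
f = 1/259 ≈ 0.0038610
c(D, M) = 6 - 6*M
c(f, j(2, -9)) - 1*25188 = (6 - 6*√(2² + (-9)²)) - 1*25188 = (6 - 6*√(4 + 81)) - 25188 = (6 - 6*√85) - 25188 = -25182 - 6*√85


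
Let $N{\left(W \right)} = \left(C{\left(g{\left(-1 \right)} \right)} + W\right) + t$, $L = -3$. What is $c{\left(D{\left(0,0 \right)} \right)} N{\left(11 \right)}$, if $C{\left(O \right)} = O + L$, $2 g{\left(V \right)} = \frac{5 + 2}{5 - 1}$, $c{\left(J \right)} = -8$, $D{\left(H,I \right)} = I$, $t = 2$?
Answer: $-87$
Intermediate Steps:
$g{\left(V \right)} = \frac{7}{8}$ ($g{\left(V \right)} = \frac{\left(5 + 2\right) \frac{1}{5 - 1}}{2} = \frac{7 \cdot \frac{1}{4}}{2} = \frac{1}{2} \cdot \frac{7}{4} = \frac{7}{8}$)
$C{\left(O \right)} = -3 + O$ ($C{\left(O \right)} = O - 3 = -3 + O$)
$N{\left(W \right)} = - \frac{1}{8} + W$ ($N{\left(W \right)} = \left(\left(-3 + \frac{7}{8}\right) + W\right) + 2 = \left(- \frac{17}{8} + W\right) + 2 = - \frac{1}{8} + W$)
$c{\left(D{\left(0,0 \right)} \right)} N{\left(11 \right)} = - 8 \left(- \frac{1}{8} + 11\right) = \left(-8\right) \frac{87}{8} = -87$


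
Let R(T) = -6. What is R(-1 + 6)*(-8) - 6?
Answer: 42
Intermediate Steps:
R(-1 + 6)*(-8) - 6 = -6*(-8) - 6 = 48 - 6 = 42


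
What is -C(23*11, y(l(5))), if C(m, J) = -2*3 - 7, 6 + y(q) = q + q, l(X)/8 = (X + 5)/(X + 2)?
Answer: 13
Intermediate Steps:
l(X) = 8*(5 + X)/(2 + X) (l(X) = 8*((X + 5)/(X + 2)) = 8*((5 + X)/(2 + X)) = 8*(5 + X)/(2 + X))
y(q) = -6 + 2*q (y(q) = -6 + (q + q) = -6 + 2*q)
C(m, J) = -13 (C(m, J) = -6 - 7 = -13)
-C(23*11, y(l(5))) = -1*(-13) = 13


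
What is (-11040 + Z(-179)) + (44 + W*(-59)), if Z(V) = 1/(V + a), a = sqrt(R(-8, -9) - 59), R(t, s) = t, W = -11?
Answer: -332221655/32108 - I*sqrt(67)/32108 ≈ -10347.0 - 0.00025493*I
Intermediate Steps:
a = I*sqrt(67) (a = sqrt(-8 - 59) = sqrt(-67) = I*sqrt(67) ≈ 8.1853*I)
Z(V) = 1/(V + I*sqrt(67))
(-11040 + Z(-179)) + (44 + W*(-59)) = (-11040 + 1/(-179 + I*sqrt(67))) + (44 - 11*(-59)) = (-11040 + 1/(-179 + I*sqrt(67))) + (44 + 649) = (-11040 + 1/(-179 + I*sqrt(67))) + 693 = -10347 + 1/(-179 + I*sqrt(67))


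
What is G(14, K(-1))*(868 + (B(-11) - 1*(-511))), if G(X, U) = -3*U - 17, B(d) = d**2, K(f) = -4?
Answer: -7500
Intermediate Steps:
G(X, U) = -17 - 3*U
G(14, K(-1))*(868 + (B(-11) - 1*(-511))) = (-17 - 3*(-4))*(868 + ((-11)**2 - 1*(-511))) = (-17 + 12)*(868 + (121 + 511)) = -5*(868 + 632) = -5*1500 = -7500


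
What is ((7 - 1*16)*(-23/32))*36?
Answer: 1863/8 ≈ 232.88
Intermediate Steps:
((7 - 1*16)*(-23/32))*36 = ((7 - 16)*(-23*1/32))*36 = -9*(-23/32)*36 = (207/32)*36 = 1863/8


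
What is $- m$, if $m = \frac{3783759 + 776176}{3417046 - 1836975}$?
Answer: $- \frac{4559935}{1580071} \approx -2.8859$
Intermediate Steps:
$m = \frac{4559935}{1580071} \approx 2.8859$
$- m = \left(-1\right) \frac{4559935}{1580071} = - \frac{4559935}{1580071}$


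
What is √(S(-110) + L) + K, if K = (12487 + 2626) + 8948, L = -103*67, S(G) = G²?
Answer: 24061 + √5199 ≈ 24133.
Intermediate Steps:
L = -6901
K = 24061 (K = 15113 + 8948 = 24061)
√(S(-110) + L) + K = √((-110)² - 6901) + 24061 = √(12100 - 6901) + 24061 = √5199 + 24061 = 24061 + √5199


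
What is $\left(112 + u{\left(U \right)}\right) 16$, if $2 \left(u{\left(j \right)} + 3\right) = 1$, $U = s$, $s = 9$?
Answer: $1752$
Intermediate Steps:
$U = 9$
$u{\left(j \right)} = - \frac{5}{2}$ ($u{\left(j \right)} = -3 + \frac{1}{2} \cdot 1 = -3 + \frac{1}{2} = - \frac{5}{2}$)
$\left(112 + u{\left(U \right)}\right) 16 = \left(112 - \frac{5}{2}\right) 16 = \frac{219}{2} \cdot 16 = 1752$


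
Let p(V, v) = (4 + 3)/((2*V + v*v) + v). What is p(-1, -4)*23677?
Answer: 165739/10 ≈ 16574.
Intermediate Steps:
p(V, v) = 7/(v + v**2 + 2*V) (p(V, v) = 7/((2*V + v**2) + v) = 7/((v**2 + 2*V) + v) = 7/(v + v**2 + 2*V))
p(-1, -4)*23677 = (7/(-4 + (-4)**2 + 2*(-1)))*23677 = (7/(-4 + 16 - 2))*23677 = (7/10)*23677 = 165739/10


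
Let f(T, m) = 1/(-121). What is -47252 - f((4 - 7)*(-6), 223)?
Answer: -5717491/121 ≈ -47252.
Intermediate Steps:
f(T, m) = -1/121
-47252 - f((4 - 7)*(-6), 223) = -47252 - 1*(-1/121) = -47252 + 1/121 = -5717491/121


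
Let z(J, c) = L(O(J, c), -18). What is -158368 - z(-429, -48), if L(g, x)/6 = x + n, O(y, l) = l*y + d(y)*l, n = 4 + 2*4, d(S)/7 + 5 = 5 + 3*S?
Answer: -158332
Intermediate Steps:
d(S) = 21*S (d(S) = -35 + 7*(5 + 3*S) = -35 + (35 + 21*S) = 21*S)
n = 12 (n = 4 + 8 = 12)
O(y, l) = 22*l*y (O(y, l) = l*y + (21*y)*l = l*y + 21*l*y = 22*l*y)
L(g, x) = 72 + 6*x (L(g, x) = 6*(x + 12) = 6*(12 + x) = 72 + 6*x)
z(J, c) = -36 (z(J, c) = 72 + 6*(-18) = 72 - 108 = -36)
-158368 - z(-429, -48) = -158368 - 1*(-36) = -158368 + 36 = -158332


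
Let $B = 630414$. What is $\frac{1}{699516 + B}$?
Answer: $\frac{1}{1329930} \approx 7.5192 \cdot 10^{-7}$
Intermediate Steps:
$\frac{1}{699516 + B} = \frac{1}{699516 + 630414} = \frac{1}{1329930}$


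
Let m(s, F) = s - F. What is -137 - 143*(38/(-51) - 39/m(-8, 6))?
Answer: -306169/714 ≈ -428.81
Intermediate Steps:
-137 - 143*(38/(-51) - 39/m(-8, 6)) = -137 - 143*(38/(-51) - 39/(-8 - 1*6)) = -137 - 143*(38*(-1/51) - 39/(-8 - 6)) = -137 - 143*(-38/51 - 39/(-14)) = -137 - 143*(-38/51 - 39*(-1/14)) = -137 - 143*(-38/51 + 39/14) = -137 - 143*1457/714 = -137 - 208351/714 = -306169/714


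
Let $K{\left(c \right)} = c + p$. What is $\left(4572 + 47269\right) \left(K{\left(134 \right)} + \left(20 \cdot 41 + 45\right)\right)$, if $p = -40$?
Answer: $49715519$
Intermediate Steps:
$K{\left(c \right)} = -40 + c$ ($K{\left(c \right)} = c - 40 = -40 + c$)
$\left(4572 + 47269\right) \left(K{\left(134 \right)} + \left(20 \cdot 41 + 45\right)\right) = \left(4572 + 47269\right) \left(\left(-40 + 134\right) + \left(20 \cdot 41 + 45\right)\right) = 51841 \left(94 + \left(820 + 45\right)\right) = 51841 \left(94 + 865\right) = 51841 \cdot 959 = 49715519$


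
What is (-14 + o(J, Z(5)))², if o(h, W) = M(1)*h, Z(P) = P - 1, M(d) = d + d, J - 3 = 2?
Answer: 16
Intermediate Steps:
J = 5 (J = 3 + 2 = 5)
M(d) = 2*d
Z(P) = -1 + P
o(h, W) = 2*h (o(h, W) = (2*1)*h = 2*h)
(-14 + o(J, Z(5)))² = (-14 + 2*5)² = (-14 + 10)² = (-4)² = 16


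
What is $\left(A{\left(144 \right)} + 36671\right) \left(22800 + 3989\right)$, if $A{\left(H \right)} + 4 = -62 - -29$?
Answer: $981388226$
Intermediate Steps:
$A{\left(H \right)} = -37$ ($A{\left(H \right)} = -4 - 33 = -37$)
$\left(A{\left(144 \right)} + 36671\right) \left(22800 + 3989\right) = \left(-37 + 36671\right) \left(22800 + 3989\right) = 36634 \cdot 26789 = 981388226$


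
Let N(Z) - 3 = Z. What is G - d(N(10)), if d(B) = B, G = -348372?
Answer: -348385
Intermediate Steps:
N(Z) = 3 + Z
G - d(N(10)) = -348372 - (3 + 10) = -348372 - 1*13 = -348372 - 13 = -348385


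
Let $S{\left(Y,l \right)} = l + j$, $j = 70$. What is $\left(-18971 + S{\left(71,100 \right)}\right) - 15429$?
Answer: $-34230$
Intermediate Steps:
$S{\left(Y,l \right)} = 70 + l$ ($S{\left(Y,l \right)} = l + 70 = 70 + l$)
$\left(-18971 + S{\left(71,100 \right)}\right) - 15429 = \left(-18971 + \left(70 + 100\right)\right) - 15429 = \left(-18971 + 170\right) - 15429 = -18801 - 15429 = -34230$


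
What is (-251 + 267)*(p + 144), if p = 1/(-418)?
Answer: 481528/209 ≈ 2304.0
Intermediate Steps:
p = -1/418 ≈ -0.0023923
(-251 + 267)*(p + 144) = (-251 + 267)*(-1/418 + 144) = 16*(60191/418) = 481528/209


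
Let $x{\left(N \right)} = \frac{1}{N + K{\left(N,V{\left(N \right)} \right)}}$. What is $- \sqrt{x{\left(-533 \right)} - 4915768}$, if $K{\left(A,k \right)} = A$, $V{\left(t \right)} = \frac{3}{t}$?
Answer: $- \frac{i \sqrt{5586062462474}}{1066} \approx - 2217.2 i$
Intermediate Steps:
$x{\left(N \right)} = \frac{1}{2 N}$ ($x{\left(N \right)} = \frac{1}{N + N} = \frac{1}{2 N}$)
$- \sqrt{x{\left(-533 \right)} - 4915768} = - \sqrt{\frac{1}{2 \left(-533\right)} - 4915768} = - \sqrt{\frac{1}{2} \left(- \frac{1}{533}\right) - 4915768} = - \sqrt{- \frac{1}{1066} - 4915768} = - \sqrt{- \frac{5240208689}{1066}} = - \frac{i \sqrt{5586062462474}}{1066}$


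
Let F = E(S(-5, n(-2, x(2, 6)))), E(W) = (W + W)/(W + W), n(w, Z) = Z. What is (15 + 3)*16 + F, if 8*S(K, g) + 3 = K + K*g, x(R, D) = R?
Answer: 289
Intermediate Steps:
S(K, g) = -3/8 + K/8 + K*g/8 (S(K, g) = -3/8 + (K + K*g)/8 = -3/8 + (K/8 + K*g/8) = -3/8 + K/8 + K*g/8)
E(W) = 1 (E(W) = (2*W)/((2*W)) = (2*W)*(1/(2*W)) = 1)
F = 1
(15 + 3)*16 + F = (15 + 3)*16 + 1 = 18*16 + 1 = 288 + 1 = 289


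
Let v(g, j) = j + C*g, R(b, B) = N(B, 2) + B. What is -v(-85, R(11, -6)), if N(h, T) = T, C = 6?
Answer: 514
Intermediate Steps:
R(b, B) = 2 + B
v(g, j) = j + 6*g
-v(-85, R(11, -6)) = -((2 - 6) + 6*(-85)) = -(-4 - 510) = -1*(-514) = 514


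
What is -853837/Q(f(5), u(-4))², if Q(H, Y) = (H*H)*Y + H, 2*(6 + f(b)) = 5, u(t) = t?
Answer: -3415348/11025 ≈ -309.78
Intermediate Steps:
f(b) = -7/2 (f(b) = -6 + (½)*5 = -6 + 5/2 = -7/2)
Q(H, Y) = H + Y*H² (Q(H, Y) = H²*Y + H = Y*H² + H = H + Y*H²)
-853837/Q(f(5), u(-4))² = -853837*4/(49*(1 - 7/2*(-4))²) = -853837*4/(49*(1 + 14)²) = -853837/((-7/2*15)²) = -853837/((-105/2)²) = -853837/11025/4 = -853837*4/11025 = -3415348/11025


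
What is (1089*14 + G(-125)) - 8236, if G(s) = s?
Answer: 6885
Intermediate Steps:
(1089*14 + G(-125)) - 8236 = (1089*14 - 125) - 8236 = (15246 - 125) - 8236 = 15121 - 8236 = 6885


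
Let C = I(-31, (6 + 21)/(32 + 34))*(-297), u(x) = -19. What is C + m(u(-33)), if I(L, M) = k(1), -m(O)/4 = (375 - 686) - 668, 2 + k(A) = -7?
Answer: 6589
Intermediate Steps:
k(A) = -9 (k(A) = -2 - 7 = -9)
m(O) = 3916 (m(O) = -4*((375 - 686) - 668) = -4*(-311 - 668) = -4*(-979) = 3916)
I(L, M) = -9
C = 2673 (C = -9*(-297) = 2673)
C + m(u(-33)) = 2673 + 3916 = 6589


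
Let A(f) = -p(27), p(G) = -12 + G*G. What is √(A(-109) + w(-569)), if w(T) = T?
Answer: I*√1286 ≈ 35.861*I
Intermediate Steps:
p(G) = -12 + G²
A(f) = -717 (A(f) = -(-12 + 27²) = -(-12 + 729) = -1*717 = -717)
√(A(-109) + w(-569)) = √(-717 - 569) = √(-1286) = I*√1286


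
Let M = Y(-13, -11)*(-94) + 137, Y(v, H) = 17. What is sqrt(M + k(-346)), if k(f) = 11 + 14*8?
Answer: I*sqrt(1338) ≈ 36.579*I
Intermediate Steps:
M = -1461 (M = 17*(-94) + 137 = -1598 + 137 = -1461)
k(f) = 123 (k(f) = 11 + 112 = 123)
sqrt(M + k(-346)) = sqrt(-1461 + 123) = sqrt(-1338) = I*sqrt(1338)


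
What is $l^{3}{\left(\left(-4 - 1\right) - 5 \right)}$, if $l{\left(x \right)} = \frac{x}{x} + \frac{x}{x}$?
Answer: $8$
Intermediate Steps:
$l{\left(x \right)} = 2$ ($l{\left(x \right)} = 1 + 1 = 2$)
$l^{3}{\left(\left(-4 - 1\right) - 5 \right)} = 2^{3} = 8$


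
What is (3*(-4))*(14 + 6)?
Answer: -240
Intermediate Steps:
(3*(-4))*(14 + 6) = -12*20 = -240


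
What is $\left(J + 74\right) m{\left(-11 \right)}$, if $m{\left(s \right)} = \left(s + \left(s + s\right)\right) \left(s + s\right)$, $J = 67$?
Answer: $102366$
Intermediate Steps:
$m{\left(s \right)} = 6 s^{2}$ ($m{\left(s \right)} = \left(s + 2 s\right) 2 s = 3 s 2 s = 6 s^{2}$)
$\left(J + 74\right) m{\left(-11 \right)} = \left(67 + 74\right) 6 \left(-11\right)^{2} = 141 \cdot 6 \cdot 121 = 141 \cdot 726 = 102366$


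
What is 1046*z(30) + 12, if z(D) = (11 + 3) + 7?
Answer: 21978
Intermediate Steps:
z(D) = 21 (z(D) = 14 + 7 = 21)
1046*z(30) + 12 = 1046*21 + 12 = 21966 + 12 = 21978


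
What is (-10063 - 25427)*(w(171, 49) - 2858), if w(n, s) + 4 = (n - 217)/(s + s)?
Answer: 711123270/7 ≈ 1.0159e+8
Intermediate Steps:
w(n, s) = -4 + (-217 + n)/(2*s) (w(n, s) = -4 + (n - 217)/(s + s) = -4 + (-217 + n)/((2*s)) = -4 + (-217 + n)*(1/(2*s)) = -4 + (-217 + n)/(2*s))
(-10063 - 25427)*(w(171, 49) - 2858) = (-10063 - 25427)*((½)*(-217 + 171 - 8*49)/49 - 2858) = -35490*((½)*(1/49)*(-217 + 171 - 392) - 2858) = -35490*((½)*(1/49)*(-438) - 2858) = -35490*(-219/49 - 2858) = -35490*(-140261/49) = 711123270/7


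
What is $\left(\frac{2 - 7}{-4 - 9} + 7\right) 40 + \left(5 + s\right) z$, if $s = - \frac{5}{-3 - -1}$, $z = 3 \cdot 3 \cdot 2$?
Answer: $\frac{5595}{13} \approx 430.38$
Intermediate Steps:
$z = 18$ ($z = 9 \cdot 2 = 18$)
$s = \frac{5}{2}$ ($s = - \frac{5}{-3 + 1} = - \frac{5}{-2} = \left(-5\right) \left(- \frac{1}{2}\right) = \frac{5}{2} \approx 2.5$)
$\left(\frac{2 - 7}{-4 - 9} + 7\right) 40 + \left(5 + s\right) z = \left(\frac{2 - 7}{-4 - 9} + 7\right) 40 + \left(5 + \frac{5}{2}\right) 18 = \left(- \frac{5}{-13} + 7\right) 40 + \frac{15}{2} \cdot 18 = \left(\left(-5\right) \left(- \frac{1}{13}\right) + 7\right) 40 + 135 = \left(\frac{5}{13} + 7\right) 40 + 135 = \frac{96}{13} \cdot 40 + 135 = \frac{3840}{13} + 135 = \frac{5595}{13}$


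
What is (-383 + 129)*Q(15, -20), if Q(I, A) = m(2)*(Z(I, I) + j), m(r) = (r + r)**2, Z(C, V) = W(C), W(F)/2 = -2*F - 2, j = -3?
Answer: 272288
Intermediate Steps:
W(F) = -4 - 4*F (W(F) = 2*(-2*F - 2) = 2*(-2 - 2*F) = -4 - 4*F)
Z(C, V) = -4 - 4*C
m(r) = 4*r**2 (m(r) = (2*r)**2 = 4*r**2)
Q(I, A) = -112 - 64*I (Q(I, A) = (4*2**2)*((-4 - 4*I) - 3) = (4*4)*(-7 - 4*I) = 16*(-7 - 4*I) = -112 - 64*I)
(-383 + 129)*Q(15, -20) = (-383 + 129)*(-112 - 64*15) = -254*(-112 - 960) = -254*(-1072) = 272288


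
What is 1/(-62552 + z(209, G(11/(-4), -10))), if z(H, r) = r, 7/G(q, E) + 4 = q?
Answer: -27/1688932 ≈ -1.5986e-5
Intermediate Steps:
G(q, E) = 7/(-4 + q)
1/(-62552 + z(209, G(11/(-4), -10))) = 1/(-62552 + 7/(-4 + 11/(-4))) = 1/(-62552 + 7/(-4 + 11*(-¼))) = 1/(-62552 + 7/(-4 - 11/4)) = 1/(-62552 + 7/(-27/4)) = 1/(-62552 + 7*(-4/27)) = 1/(-62552 - 28/27) = 1/(-1688932/27) = -27/1688932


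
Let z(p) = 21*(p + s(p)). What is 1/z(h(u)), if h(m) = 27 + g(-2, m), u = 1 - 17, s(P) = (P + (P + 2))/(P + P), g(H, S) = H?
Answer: 25/13671 ≈ 0.0018287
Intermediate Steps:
s(P) = (2 + 2*P)/(2*P) (s(P) = (P + (2 + P))/((2*P)) = (2 + 2*P)*(1/(2*P)) = (2 + 2*P)/(2*P))
u = -16
h(m) = 25 (h(m) = 27 - 2 = 25)
z(p) = 21*p + 21*(1 + p)/p (z(p) = 21*(p + (1 + p)/p) = 21*p + 21*(1 + p)/p)
1/z(h(u)) = 1/(21 + 21*25 + 21/25) = 1/(21 + 525 + 21*(1/25)) = 1/(21 + 525 + 21/25) = 1/(13671/25) = 25/13671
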